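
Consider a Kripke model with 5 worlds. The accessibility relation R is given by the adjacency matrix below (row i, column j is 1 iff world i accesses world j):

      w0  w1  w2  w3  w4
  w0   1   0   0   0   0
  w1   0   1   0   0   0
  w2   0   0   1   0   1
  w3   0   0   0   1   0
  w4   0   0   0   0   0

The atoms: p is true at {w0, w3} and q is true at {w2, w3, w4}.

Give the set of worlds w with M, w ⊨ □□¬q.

{w0, w1, w4}

w0: successors {w0}; □¬q there: w0:T. ✓
w1: successors {w1}; □¬q there: w1:T. ✓
w2: successors {w2, w4}; □¬q there: w2:F, w4:T. ✗
w3: successors {w3}; □¬q there: w3:F. ✗
w4: no successors, so □□¬q holds vacuously. ✓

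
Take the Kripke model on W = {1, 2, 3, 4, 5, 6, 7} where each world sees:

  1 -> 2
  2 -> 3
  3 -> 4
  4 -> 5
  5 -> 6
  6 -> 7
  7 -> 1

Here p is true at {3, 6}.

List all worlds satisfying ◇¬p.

{1, 3, 4, 6, 7}

1: successors {2}; ¬p there: 2:T. ✓
2: successors {3}; ¬p there: 3:F. ✗
3: successors {4}; ¬p there: 4:T. ✓
4: successors {5}; ¬p there: 5:T. ✓
5: successors {6}; ¬p there: 6:F. ✗
6: successors {7}; ¬p there: 7:T. ✓
7: successors {1}; ¬p there: 1:T. ✓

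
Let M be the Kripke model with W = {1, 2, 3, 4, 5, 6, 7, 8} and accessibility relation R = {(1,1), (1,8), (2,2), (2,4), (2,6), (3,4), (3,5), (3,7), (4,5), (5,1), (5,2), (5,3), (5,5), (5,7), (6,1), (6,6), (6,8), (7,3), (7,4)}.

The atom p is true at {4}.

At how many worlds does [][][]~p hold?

1: successors {1, 8}; [][]~p there: 1:T, 8:T. ✓
2: successors {2, 4, 6}; [][]~p there: 2:F, 4:T, 6:T. ✗
3: successors {4, 5, 7}; [][]~p there: 4:T, 5:F, 7:F. ✗
4: successors {5}; [][]~p there: 5:F. ✗
5: successors {1, 2, 3, 5, 7}; [][]~p there: 1:T, 2:F, 3:F, 5:F, 7:F. ✗
6: successors {1, 6, 8}; [][]~p there: 1:T, 6:T, 8:T. ✓
7: successors {3, 4}; [][]~p there: 3:F, 4:T. ✗
8: no successors, so [][][]~p holds vacuously. ✓
Satisfying worlds: {1, 6, 8}.

3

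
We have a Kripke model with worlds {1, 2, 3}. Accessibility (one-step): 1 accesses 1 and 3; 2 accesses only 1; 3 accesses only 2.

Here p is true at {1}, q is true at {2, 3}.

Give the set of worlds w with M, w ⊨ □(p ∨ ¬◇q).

{2, 3}

1: successors {1, 3}; p ∨ ¬◇q there: 1:T, 3:F. ✗
2: successors {1}; p ∨ ¬◇q there: 1:T. ✓
3: successors {2}; p ∨ ¬◇q there: 2:T. ✓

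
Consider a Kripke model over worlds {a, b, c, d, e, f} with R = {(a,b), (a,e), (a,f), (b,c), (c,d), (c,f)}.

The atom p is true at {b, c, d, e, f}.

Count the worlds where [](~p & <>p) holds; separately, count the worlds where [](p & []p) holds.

For [](~p & <>p):
a: successors {b, e, f}; ~p & <>p there: b:F, e:F, f:F. ✗
b: successors {c}; ~p & <>p there: c:F. ✗
c: successors {d, f}; ~p & <>p there: d:F, f:F. ✗
d: no successors, so [](~p & <>p) holds vacuously. ✓
e: no successors, so [](~p & <>p) holds vacuously. ✓
f: no successors, so [](~p & <>p) holds vacuously. ✓
— 3 worlds.
For [](p & []p):
a: successors {b, e, f}; p & []p there: b:T, e:T, f:T. ✓
b: successors {c}; p & []p there: c:T. ✓
c: successors {d, f}; p & []p there: d:T, f:T. ✓
d: no successors, so [](p & []p) holds vacuously. ✓
e: no successors, so [](p & []p) holds vacuously. ✓
f: no successors, so [](p & []p) holds vacuously. ✓
— 6 worlds.

3 and 6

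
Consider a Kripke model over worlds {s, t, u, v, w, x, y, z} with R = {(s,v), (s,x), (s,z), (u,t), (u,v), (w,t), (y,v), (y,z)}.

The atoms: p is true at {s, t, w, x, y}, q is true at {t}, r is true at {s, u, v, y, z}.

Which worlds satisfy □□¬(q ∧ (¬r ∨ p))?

s: successors {v, x, z}; □¬(q ∧ (¬r ∨ p)) there: v:T, x:T, z:T. ✓
t: no successors, so □□¬(q ∧ (¬r ∨ p)) holds vacuously. ✓
u: successors {t, v}; □¬(q ∧ (¬r ∨ p)) there: t:T, v:T. ✓
v: no successors, so □□¬(q ∧ (¬r ∨ p)) holds vacuously. ✓
w: successors {t}; □¬(q ∧ (¬r ∨ p)) there: t:T. ✓
x: no successors, so □□¬(q ∧ (¬r ∨ p)) holds vacuously. ✓
y: successors {v, z}; □¬(q ∧ (¬r ∨ p)) there: v:T, z:T. ✓
z: no successors, so □□¬(q ∧ (¬r ∨ p)) holds vacuously. ✓

{s, t, u, v, w, x, y, z}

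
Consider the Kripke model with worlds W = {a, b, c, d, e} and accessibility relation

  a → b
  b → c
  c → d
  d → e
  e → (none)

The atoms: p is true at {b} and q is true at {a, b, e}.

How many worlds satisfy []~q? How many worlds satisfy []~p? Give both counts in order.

For []~q:
a: successors {b}; ~q there: b:F. ✗
b: successors {c}; ~q there: c:T. ✓
c: successors {d}; ~q there: d:T. ✓
d: successors {e}; ~q there: e:F. ✗
e: no successors, so []~q holds vacuously. ✓
— 3 worlds.
For []~p:
a: successors {b}; ~p there: b:F. ✗
b: successors {c}; ~p there: c:T. ✓
c: successors {d}; ~p there: d:T. ✓
d: successors {e}; ~p there: e:T. ✓
e: no successors, so []~p holds vacuously. ✓
— 4 worlds.

3 and 4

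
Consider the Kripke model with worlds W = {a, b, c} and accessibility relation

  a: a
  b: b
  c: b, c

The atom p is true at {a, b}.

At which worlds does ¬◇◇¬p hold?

{a, b}

a: ◇◇¬p is F. ✓
b: ◇◇¬p is F. ✓
c: ◇◇¬p is T. ✗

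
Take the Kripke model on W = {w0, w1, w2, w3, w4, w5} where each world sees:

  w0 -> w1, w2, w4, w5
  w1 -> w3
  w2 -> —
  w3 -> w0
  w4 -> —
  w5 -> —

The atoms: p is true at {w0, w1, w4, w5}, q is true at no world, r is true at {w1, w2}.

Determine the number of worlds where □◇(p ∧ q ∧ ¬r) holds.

3

w0: successors {w1, w2, w4, w5}; ◇(p ∧ q ∧ ¬r) there: w1:F, w2:F, w4:F, w5:F. ✗
w1: successors {w3}; ◇(p ∧ q ∧ ¬r) there: w3:F. ✗
w2: no successors, so □◇(p ∧ q ∧ ¬r) holds vacuously. ✓
w3: successors {w0}; ◇(p ∧ q ∧ ¬r) there: w0:F. ✗
w4: no successors, so □◇(p ∧ q ∧ ¬r) holds vacuously. ✓
w5: no successors, so □◇(p ∧ q ∧ ¬r) holds vacuously. ✓
Satisfying worlds: {w2, w4, w5}.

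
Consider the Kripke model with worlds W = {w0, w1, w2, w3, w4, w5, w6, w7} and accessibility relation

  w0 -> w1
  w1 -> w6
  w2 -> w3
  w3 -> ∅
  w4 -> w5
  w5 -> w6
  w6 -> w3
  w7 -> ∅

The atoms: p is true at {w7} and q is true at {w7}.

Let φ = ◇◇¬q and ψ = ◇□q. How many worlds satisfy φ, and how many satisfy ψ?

4 and 2

For ◇◇¬q:
w0: successors {w1}; ◇¬q there: w1:T. ✓
w1: successors {w6}; ◇¬q there: w6:T. ✓
w2: successors {w3}; ◇¬q there: w3:F. ✗
w3: no successors, so ◇◇¬q fails. ✗
w4: successors {w5}; ◇¬q there: w5:T. ✓
w5: successors {w6}; ◇¬q there: w6:T. ✓
w6: successors {w3}; ◇¬q there: w3:F. ✗
w7: no successors, so ◇◇¬q fails. ✗
— 4 worlds.
For ◇□q:
w0: successors {w1}; □q there: w1:F. ✗
w1: successors {w6}; □q there: w6:F. ✗
w2: successors {w3}; □q there: w3:T. ✓
w3: no successors, so ◇□q fails. ✗
w4: successors {w5}; □q there: w5:F. ✗
w5: successors {w6}; □q there: w6:F. ✗
w6: successors {w3}; □q there: w3:T. ✓
w7: no successors, so ◇□q fails. ✗
— 2 worlds.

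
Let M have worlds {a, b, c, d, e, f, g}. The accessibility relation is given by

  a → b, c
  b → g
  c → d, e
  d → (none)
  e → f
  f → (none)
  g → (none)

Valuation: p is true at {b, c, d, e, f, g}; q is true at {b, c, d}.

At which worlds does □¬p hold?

a: successors {b, c}; ¬p there: b:F, c:F. ✗
b: successors {g}; ¬p there: g:F. ✗
c: successors {d, e}; ¬p there: d:F, e:F. ✗
d: no successors, so □¬p holds vacuously. ✓
e: successors {f}; ¬p there: f:F. ✗
f: no successors, so □¬p holds vacuously. ✓
g: no successors, so □¬p holds vacuously. ✓

{d, f, g}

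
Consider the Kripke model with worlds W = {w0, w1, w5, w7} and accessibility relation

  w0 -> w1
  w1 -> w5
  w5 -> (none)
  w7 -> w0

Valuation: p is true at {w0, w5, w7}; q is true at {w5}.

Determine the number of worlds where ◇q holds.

w0: successors {w1}; q there: w1:F. ✗
w1: successors {w5}; q there: w5:T. ✓
w5: no successors, so ◇q fails. ✗
w7: successors {w0}; q there: w0:F. ✗
Satisfying worlds: {w1}.

1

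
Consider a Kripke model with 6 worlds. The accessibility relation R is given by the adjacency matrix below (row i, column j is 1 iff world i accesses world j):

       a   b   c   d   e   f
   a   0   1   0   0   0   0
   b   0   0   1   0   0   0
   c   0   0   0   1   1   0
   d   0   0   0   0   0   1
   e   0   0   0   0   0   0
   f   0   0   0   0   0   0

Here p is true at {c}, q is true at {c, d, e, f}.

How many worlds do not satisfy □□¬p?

a: successors {b}; □¬p there: b:F. ✗
b: successors {c}; □¬p there: c:T. ✓
c: successors {d, e}; □¬p there: d:T, e:T. ✓
d: successors {f}; □¬p there: f:T. ✓
e: no successors, so □□¬p holds vacuously. ✓
f: no successors, so □□¬p holds vacuously. ✓
Satisfying worlds: {b, c, d, e, f}.
So □□¬p fails at the other 1 world.

1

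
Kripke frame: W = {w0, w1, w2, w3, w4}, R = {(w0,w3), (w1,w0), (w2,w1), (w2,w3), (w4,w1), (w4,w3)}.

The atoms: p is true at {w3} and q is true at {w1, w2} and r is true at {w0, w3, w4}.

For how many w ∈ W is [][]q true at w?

2

w0: successors {w3}; []q there: w3:T. ✓
w1: successors {w0}; []q there: w0:F. ✗
w2: successors {w1, w3}; []q there: w1:F, w3:T. ✗
w3: no successors, so [][]q holds vacuously. ✓
w4: successors {w1, w3}; []q there: w1:F, w3:T. ✗
Satisfying worlds: {w0, w3}.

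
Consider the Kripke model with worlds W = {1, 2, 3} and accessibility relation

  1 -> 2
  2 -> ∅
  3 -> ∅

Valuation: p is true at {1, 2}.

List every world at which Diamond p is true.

{1}

1: successors {2}; p there: 2:T. ✓
2: no successors, so Diamond p fails. ✗
3: no successors, so Diamond p fails. ✗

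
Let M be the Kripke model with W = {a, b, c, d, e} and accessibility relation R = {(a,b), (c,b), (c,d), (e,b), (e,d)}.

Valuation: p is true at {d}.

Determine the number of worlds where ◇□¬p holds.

a: successors {b}; □¬p there: b:T. ✓
b: no successors, so ◇□¬p fails. ✗
c: successors {b, d}; □¬p there: b:T, d:T. ✓
d: no successors, so ◇□¬p fails. ✗
e: successors {b, d}; □¬p there: b:T, d:T. ✓
Satisfying worlds: {a, c, e}.

3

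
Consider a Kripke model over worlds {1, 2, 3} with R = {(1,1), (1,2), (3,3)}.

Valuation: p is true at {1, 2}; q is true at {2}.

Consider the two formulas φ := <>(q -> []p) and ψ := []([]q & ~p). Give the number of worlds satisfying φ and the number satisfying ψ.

For <>(q -> []p):
1: successors {1, 2}; q -> []p there: 1:T, 2:T. ✓
2: no successors, so <>(q -> []p) fails. ✗
3: successors {3}; q -> []p there: 3:T. ✓
— 2 worlds.
For []([]q & ~p):
1: successors {1, 2}; []q & ~p there: 1:F, 2:F. ✗
2: no successors, so []([]q & ~p) holds vacuously. ✓
3: successors {3}; []q & ~p there: 3:F. ✗
— 1 world.

2 and 1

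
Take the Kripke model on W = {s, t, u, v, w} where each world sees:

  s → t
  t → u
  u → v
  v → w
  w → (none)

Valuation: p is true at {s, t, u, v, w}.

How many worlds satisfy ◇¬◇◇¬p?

4

s: successors {t}; ¬◇◇¬p there: t:T. ✓
t: successors {u}; ¬◇◇¬p there: u:T. ✓
u: successors {v}; ¬◇◇¬p there: v:T. ✓
v: successors {w}; ¬◇◇¬p there: w:T. ✓
w: no successors, so ◇¬◇◇¬p fails. ✗
Satisfying worlds: {s, t, u, v}.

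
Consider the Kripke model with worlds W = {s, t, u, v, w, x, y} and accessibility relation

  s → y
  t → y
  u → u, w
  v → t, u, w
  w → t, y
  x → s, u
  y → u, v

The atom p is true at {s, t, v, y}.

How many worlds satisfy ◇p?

s: successors {y}; p there: y:T. ✓
t: successors {y}; p there: y:T. ✓
u: successors {u, w}; p there: u:F, w:F. ✗
v: successors {t, u, w}; p there: t:T, u:F, w:F. ✓
w: successors {t, y}; p there: t:T, y:T. ✓
x: successors {s, u}; p there: s:T, u:F. ✓
y: successors {u, v}; p there: u:F, v:T. ✓
Satisfying worlds: {s, t, v, w, x, y}.

6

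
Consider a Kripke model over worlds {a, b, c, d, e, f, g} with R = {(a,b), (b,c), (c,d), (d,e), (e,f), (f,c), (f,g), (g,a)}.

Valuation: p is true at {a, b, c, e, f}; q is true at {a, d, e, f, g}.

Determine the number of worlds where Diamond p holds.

6

a: successors {b}; p there: b:T. ✓
b: successors {c}; p there: c:T. ✓
c: successors {d}; p there: d:F. ✗
d: successors {e}; p there: e:T. ✓
e: successors {f}; p there: f:T. ✓
f: successors {c, g}; p there: c:T, g:F. ✓
g: successors {a}; p there: a:T. ✓
Satisfying worlds: {a, b, d, e, f, g}.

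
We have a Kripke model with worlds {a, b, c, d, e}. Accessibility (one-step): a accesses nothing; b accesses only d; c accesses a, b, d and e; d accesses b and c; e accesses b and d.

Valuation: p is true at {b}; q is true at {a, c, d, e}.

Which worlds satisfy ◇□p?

{c}

a: no successors, so ◇□p fails. ✗
b: successors {d}; □p there: d:F. ✗
c: successors {a, b, d, e}; □p there: a:T, b:F, d:F, e:F. ✓
d: successors {b, c}; □p there: b:F, c:F. ✗
e: successors {b, d}; □p there: b:F, d:F. ✗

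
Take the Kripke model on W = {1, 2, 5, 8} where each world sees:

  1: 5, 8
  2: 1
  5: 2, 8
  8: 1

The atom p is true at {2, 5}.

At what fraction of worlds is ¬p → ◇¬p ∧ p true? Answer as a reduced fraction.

1: ¬p is T, ◇¬p ∧ p is F. ✗
2: ¬p is F, ◇¬p ∧ p is T. ✓
5: ¬p is F, ◇¬p ∧ p is T. ✓
8: ¬p is T, ◇¬p ∧ p is F. ✗
That's 2 of 4 worlds, so 2/4 = 1/2.

1/2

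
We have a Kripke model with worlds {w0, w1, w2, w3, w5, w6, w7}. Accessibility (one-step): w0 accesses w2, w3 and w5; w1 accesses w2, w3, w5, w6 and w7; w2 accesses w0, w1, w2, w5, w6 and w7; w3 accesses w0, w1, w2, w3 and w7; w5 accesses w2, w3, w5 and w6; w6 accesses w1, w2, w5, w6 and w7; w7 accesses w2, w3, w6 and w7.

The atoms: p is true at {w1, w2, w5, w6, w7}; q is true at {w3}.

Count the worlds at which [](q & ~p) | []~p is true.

w0: [](q & ~p) is F, []~p is F. ✗
w1: [](q & ~p) is F, []~p is F. ✗
w2: [](q & ~p) is F, []~p is F. ✗
w3: [](q & ~p) is F, []~p is F. ✗
w5: [](q & ~p) is F, []~p is F. ✗
w6: [](q & ~p) is F, []~p is F. ✗
w7: [](q & ~p) is F, []~p is F. ✗
Satisfying worlds: ∅.

0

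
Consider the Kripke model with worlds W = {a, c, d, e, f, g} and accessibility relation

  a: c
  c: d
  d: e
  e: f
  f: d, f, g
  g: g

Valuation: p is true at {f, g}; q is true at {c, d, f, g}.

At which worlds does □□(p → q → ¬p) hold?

a: successors {c}; □(p → q → ¬p) there: c:T. ✓
c: successors {d}; □(p → q → ¬p) there: d:T. ✓
d: successors {e}; □(p → q → ¬p) there: e:F. ✗
e: successors {f}; □(p → q → ¬p) there: f:F. ✗
f: successors {d, f, g}; □(p → q → ¬p) there: d:T, f:F, g:F. ✗
g: successors {g}; □(p → q → ¬p) there: g:F. ✗

{a, c}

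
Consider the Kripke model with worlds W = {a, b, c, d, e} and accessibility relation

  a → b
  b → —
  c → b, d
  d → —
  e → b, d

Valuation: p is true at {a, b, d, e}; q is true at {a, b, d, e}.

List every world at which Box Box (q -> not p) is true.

{a, b, c, d, e}

a: successors {b}; Box (q -> not p) there: b:T. ✓
b: no successors, so Box Box (q -> not p) holds vacuously. ✓
c: successors {b, d}; Box (q -> not p) there: b:T, d:T. ✓
d: no successors, so Box Box (q -> not p) holds vacuously. ✓
e: successors {b, d}; Box (q -> not p) there: b:T, d:T. ✓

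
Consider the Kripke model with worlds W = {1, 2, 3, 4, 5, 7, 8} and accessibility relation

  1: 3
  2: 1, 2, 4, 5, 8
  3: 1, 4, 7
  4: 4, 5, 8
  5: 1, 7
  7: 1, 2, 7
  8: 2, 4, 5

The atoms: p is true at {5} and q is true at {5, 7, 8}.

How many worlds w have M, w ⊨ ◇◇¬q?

1: successors {3}; ◇¬q there: 3:T. ✓
2: successors {1, 2, 4, 5, 8}; ◇¬q there: 1:T, 2:T, 4:T, 5:T, 8:T. ✓
3: successors {1, 4, 7}; ◇¬q there: 1:T, 4:T, 7:T. ✓
4: successors {4, 5, 8}; ◇¬q there: 4:T, 5:T, 8:T. ✓
5: successors {1, 7}; ◇¬q there: 1:T, 7:T. ✓
7: successors {1, 2, 7}; ◇¬q there: 1:T, 2:T, 7:T. ✓
8: successors {2, 4, 5}; ◇¬q there: 2:T, 4:T, 5:T. ✓
Satisfying worlds: {1, 2, 3, 4, 5, 7, 8}.

7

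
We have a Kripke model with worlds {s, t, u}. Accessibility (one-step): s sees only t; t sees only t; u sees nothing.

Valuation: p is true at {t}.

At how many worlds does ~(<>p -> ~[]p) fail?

1

s: <>p -> ~[]p is F. ✓
t: <>p -> ~[]p is F. ✓
u: <>p -> ~[]p is T. ✗
Satisfying worlds: {s, t}.
So ~(<>p -> ~[]p) fails at the other 1 world.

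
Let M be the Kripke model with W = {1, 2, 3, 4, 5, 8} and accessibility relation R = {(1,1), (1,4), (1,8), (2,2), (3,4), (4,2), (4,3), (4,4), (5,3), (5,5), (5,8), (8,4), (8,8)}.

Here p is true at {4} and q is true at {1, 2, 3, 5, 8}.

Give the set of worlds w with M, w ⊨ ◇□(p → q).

1: successors {1, 4, 8}; □(p → q) there: 1:F, 4:F, 8:F. ✗
2: successors {2}; □(p → q) there: 2:T. ✓
3: successors {4}; □(p → q) there: 4:F. ✗
4: successors {2, 3, 4}; □(p → q) there: 2:T, 3:F, 4:F. ✓
5: successors {3, 5, 8}; □(p → q) there: 3:F, 5:T, 8:F. ✓
8: successors {4, 8}; □(p → q) there: 4:F, 8:F. ✗

{2, 4, 5}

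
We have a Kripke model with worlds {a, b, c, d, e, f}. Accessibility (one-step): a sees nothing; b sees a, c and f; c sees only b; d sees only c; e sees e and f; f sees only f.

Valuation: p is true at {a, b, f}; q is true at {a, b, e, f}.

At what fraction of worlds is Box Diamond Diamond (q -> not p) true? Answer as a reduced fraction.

a: no successors, so Box Diamond Diamond (q -> not p) holds vacuously. ✓
b: successors {a, c, f}; Diamond Diamond (q -> not p) there: a:F, c:T, f:F. ✗
c: successors {b}; Diamond Diamond (q -> not p) there: b:F. ✗
d: successors {c}; Diamond Diamond (q -> not p) there: c:T. ✓
e: successors {e, f}; Diamond Diamond (q -> not p) there: e:T, f:F. ✗
f: successors {f}; Diamond Diamond (q -> not p) there: f:F. ✗
That's 2 of 6 worlds, so 2/6 = 1/3.

1/3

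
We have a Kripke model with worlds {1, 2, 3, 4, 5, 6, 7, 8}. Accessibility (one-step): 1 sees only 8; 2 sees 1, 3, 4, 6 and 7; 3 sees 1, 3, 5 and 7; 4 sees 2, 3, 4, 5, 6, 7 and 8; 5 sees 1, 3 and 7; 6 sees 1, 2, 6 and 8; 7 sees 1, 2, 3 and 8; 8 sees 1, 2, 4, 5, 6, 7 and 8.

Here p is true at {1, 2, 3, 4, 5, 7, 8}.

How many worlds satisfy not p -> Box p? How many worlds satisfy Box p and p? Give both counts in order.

7 and 4

For not p -> Box p:
1: not p is F, Box p is T. ✓
2: not p is F, Box p is F. ✓
3: not p is F, Box p is T. ✓
4: not p is F, Box p is F. ✓
5: not p is F, Box p is T. ✓
6: not p is T, Box p is F. ✗
7: not p is F, Box p is T. ✓
8: not p is F, Box p is F. ✓
— 7 worlds.
For Box p and p:
1: Box p is T, p is T. ✓
2: Box p is F, p is T. ✗
3: Box p is T, p is T. ✓
4: Box p is F, p is T. ✗
5: Box p is T, p is T. ✓
6: Box p is F, p is F. ✗
7: Box p is T, p is T. ✓
8: Box p is F, p is T. ✗
— 4 worlds.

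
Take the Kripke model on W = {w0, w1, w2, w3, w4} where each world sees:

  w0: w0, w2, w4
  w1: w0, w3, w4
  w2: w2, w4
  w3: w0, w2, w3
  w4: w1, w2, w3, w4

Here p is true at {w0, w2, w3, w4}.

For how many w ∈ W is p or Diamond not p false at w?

w0: p is T, Diamond not p is F. ✓
w1: p is F, Diamond not p is F. ✗
w2: p is T, Diamond not p is F. ✓
w3: p is T, Diamond not p is F. ✓
w4: p is T, Diamond not p is T. ✓
Satisfying worlds: {w0, w2, w3, w4}.
So p or Diamond not p fails at the other 1 world.

1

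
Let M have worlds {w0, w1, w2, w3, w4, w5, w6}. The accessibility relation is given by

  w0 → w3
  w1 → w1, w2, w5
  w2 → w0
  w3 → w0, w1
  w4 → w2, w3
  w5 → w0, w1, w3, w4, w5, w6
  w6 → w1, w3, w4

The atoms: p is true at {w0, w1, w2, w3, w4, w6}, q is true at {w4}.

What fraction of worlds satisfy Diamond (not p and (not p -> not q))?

w0: successors {w3}; not p and (not p -> not q) there: w3:F. ✗
w1: successors {w1, w2, w5}; not p and (not p -> not q) there: w1:F, w2:F, w5:T. ✓
w2: successors {w0}; not p and (not p -> not q) there: w0:F. ✗
w3: successors {w0, w1}; not p and (not p -> not q) there: w0:F, w1:F. ✗
w4: successors {w2, w3}; not p and (not p -> not q) there: w2:F, w3:F. ✗
w5: successors {w0, w1, w3, w4, w5, w6}; not p and (not p -> not q) there: w0:F, w1:F, w3:F, w4:F, w5:T, w6:F. ✓
w6: successors {w1, w3, w4}; not p and (not p -> not q) there: w1:F, w3:F, w4:F. ✗
That's 2 of 7 worlds, so 2/7.

2/7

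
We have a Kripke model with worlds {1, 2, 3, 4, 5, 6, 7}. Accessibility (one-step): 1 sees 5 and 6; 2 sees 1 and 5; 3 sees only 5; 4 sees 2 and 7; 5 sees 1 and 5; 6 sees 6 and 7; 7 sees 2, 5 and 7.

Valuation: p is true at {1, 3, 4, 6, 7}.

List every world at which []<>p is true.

{1, 2, 3, 4, 5, 6, 7}

1: successors {5, 6}; <>p there: 5:T, 6:T. ✓
2: successors {1, 5}; <>p there: 1:T, 5:T. ✓
3: successors {5}; <>p there: 5:T. ✓
4: successors {2, 7}; <>p there: 2:T, 7:T. ✓
5: successors {1, 5}; <>p there: 1:T, 5:T. ✓
6: successors {6, 7}; <>p there: 6:T, 7:T. ✓
7: successors {2, 5, 7}; <>p there: 2:T, 5:T, 7:T. ✓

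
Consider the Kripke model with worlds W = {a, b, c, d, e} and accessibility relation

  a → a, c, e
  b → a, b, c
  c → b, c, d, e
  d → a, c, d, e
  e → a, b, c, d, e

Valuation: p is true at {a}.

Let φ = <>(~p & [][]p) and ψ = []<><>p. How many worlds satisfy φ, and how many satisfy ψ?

0 and 5

For <>(~p & [][]p):
a: successors {a, c, e}; ~p & [][]p there: a:F, c:F, e:F. ✗
b: successors {a, b, c}; ~p & [][]p there: a:F, b:F, c:F. ✗
c: successors {b, c, d, e}; ~p & [][]p there: b:F, c:F, d:F, e:F. ✗
d: successors {a, c, d, e}; ~p & [][]p there: a:F, c:F, d:F, e:F. ✗
e: successors {a, b, c, d, e}; ~p & [][]p there: a:F, b:F, c:F, d:F, e:F. ✗
— 0 worlds.
For []<><>p:
a: successors {a, c, e}; <><>p there: a:T, c:T, e:T. ✓
b: successors {a, b, c}; <><>p there: a:T, b:T, c:T. ✓
c: successors {b, c, d, e}; <><>p there: b:T, c:T, d:T, e:T. ✓
d: successors {a, c, d, e}; <><>p there: a:T, c:T, d:T, e:T. ✓
e: successors {a, b, c, d, e}; <><>p there: a:T, b:T, c:T, d:T, e:T. ✓
— 5 worlds.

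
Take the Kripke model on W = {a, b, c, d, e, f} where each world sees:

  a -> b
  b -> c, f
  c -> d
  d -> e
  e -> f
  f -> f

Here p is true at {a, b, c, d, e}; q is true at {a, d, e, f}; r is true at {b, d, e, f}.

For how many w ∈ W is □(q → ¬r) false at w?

a: successors {b}; q → ¬r there: b:T. ✓
b: successors {c, f}; q → ¬r there: c:T, f:F. ✗
c: successors {d}; q → ¬r there: d:F. ✗
d: successors {e}; q → ¬r there: e:F. ✗
e: successors {f}; q → ¬r there: f:F. ✗
f: successors {f}; q → ¬r there: f:F. ✗
Satisfying worlds: {a}.
So □(q → ¬r) fails at the other 5 worlds.

5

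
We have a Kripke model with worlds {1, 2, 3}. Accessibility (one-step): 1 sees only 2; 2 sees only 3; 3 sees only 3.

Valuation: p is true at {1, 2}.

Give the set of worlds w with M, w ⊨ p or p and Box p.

{1, 2}

1: p is T, p and Box p is T. ✓
2: p is T, p and Box p is F. ✓
3: p is F, p and Box p is F. ✗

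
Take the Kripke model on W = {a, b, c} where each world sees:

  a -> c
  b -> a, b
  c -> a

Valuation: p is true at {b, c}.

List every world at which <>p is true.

{a, b}

a: successors {c}; p there: c:T. ✓
b: successors {a, b}; p there: a:F, b:T. ✓
c: successors {a}; p there: a:F. ✗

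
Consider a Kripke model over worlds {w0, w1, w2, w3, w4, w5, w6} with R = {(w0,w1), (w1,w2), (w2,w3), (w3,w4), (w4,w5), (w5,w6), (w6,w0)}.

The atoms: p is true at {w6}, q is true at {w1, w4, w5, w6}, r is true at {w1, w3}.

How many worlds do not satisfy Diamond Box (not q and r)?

w0: successors {w1}; Box (not q and r) there: w1:F. ✗
w1: successors {w2}; Box (not q and r) there: w2:T. ✓
w2: successors {w3}; Box (not q and r) there: w3:F. ✗
w3: successors {w4}; Box (not q and r) there: w4:F. ✗
w4: successors {w5}; Box (not q and r) there: w5:F. ✗
w5: successors {w6}; Box (not q and r) there: w6:F. ✗
w6: successors {w0}; Box (not q and r) there: w0:F. ✗
Satisfying worlds: {w1}.
So Diamond Box (not q and r) fails at the other 6 worlds.

6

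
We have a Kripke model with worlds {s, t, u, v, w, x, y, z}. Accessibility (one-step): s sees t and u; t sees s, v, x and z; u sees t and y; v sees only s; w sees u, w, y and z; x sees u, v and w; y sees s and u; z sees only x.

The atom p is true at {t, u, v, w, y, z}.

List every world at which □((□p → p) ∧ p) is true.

{s, u, w, x}

s: successors {t, u}; (□p → p) ∧ p there: t:T, u:T. ✓
t: successors {s, v, x, z}; (□p → p) ∧ p there: s:F, v:T, x:F, z:T. ✗
u: successors {t, y}; (□p → p) ∧ p there: t:T, y:T. ✓
v: successors {s}; (□p → p) ∧ p there: s:F. ✗
w: successors {u, w, y, z}; (□p → p) ∧ p there: u:T, w:T, y:T, z:T. ✓
x: successors {u, v, w}; (□p → p) ∧ p there: u:T, v:T, w:T. ✓
y: successors {s, u}; (□p → p) ∧ p there: s:F, u:T. ✗
z: successors {x}; (□p → p) ∧ p there: x:F. ✗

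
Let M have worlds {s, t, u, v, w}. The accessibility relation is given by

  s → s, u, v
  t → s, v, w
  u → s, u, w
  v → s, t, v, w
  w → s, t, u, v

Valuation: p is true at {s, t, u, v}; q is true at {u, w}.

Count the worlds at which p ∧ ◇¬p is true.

s: p is T, ◇¬p is F. ✗
t: p is T, ◇¬p is T. ✓
u: p is T, ◇¬p is T. ✓
v: p is T, ◇¬p is T. ✓
w: p is F, ◇¬p is F. ✗
Satisfying worlds: {t, u, v}.

3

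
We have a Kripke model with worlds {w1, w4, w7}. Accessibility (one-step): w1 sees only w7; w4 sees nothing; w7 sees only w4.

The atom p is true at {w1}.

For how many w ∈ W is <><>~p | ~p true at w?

w1: <><>~p is T, ~p is F. ✓
w4: <><>~p is F, ~p is T. ✓
w7: <><>~p is F, ~p is T. ✓
Satisfying worlds: {w1, w4, w7}.

3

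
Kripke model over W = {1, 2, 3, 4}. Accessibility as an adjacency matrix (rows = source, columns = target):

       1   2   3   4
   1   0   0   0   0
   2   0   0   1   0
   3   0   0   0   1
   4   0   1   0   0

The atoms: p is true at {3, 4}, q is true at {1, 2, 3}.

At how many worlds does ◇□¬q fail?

3

1: no successors, so ◇□¬q fails. ✗
2: successors {3}; □¬q there: 3:T. ✓
3: successors {4}; □¬q there: 4:F. ✗
4: successors {2}; □¬q there: 2:F. ✗
Satisfying worlds: {2}.
So ◇□¬q fails at the other 3 worlds.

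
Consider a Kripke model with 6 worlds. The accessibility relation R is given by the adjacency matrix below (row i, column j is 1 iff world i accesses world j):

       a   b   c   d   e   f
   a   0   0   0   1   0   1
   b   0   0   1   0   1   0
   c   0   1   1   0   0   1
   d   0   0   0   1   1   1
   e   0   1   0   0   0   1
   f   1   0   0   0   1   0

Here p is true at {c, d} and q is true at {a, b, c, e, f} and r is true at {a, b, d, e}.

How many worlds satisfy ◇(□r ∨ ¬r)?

5

a: successors {d, f}; □r ∨ ¬r there: d:F, f:T. ✓
b: successors {c, e}; □r ∨ ¬r there: c:T, e:F. ✓
c: successors {b, c, f}; □r ∨ ¬r there: b:F, c:T, f:T. ✓
d: successors {d, e, f}; □r ∨ ¬r there: d:F, e:F, f:T. ✓
e: successors {b, f}; □r ∨ ¬r there: b:F, f:T. ✓
f: successors {a, e}; □r ∨ ¬r there: a:F, e:F. ✗
Satisfying worlds: {a, b, c, d, e}.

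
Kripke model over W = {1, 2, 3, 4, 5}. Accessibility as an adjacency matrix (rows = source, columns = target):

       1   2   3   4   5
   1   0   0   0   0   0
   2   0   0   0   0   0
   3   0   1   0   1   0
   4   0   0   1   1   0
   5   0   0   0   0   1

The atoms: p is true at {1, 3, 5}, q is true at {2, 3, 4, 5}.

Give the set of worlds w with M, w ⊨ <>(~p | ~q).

1: no successors, so <>(~p | ~q) fails. ✗
2: no successors, so <>(~p | ~q) fails. ✗
3: successors {2, 4}; ~p | ~q there: 2:T, 4:T. ✓
4: successors {3, 4}; ~p | ~q there: 3:F, 4:T. ✓
5: successors {5}; ~p | ~q there: 5:F. ✗

{3, 4}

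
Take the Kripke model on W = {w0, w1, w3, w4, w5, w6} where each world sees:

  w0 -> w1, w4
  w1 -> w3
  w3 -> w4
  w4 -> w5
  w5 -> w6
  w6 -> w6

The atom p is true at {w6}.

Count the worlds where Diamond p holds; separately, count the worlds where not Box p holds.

2 and 4

For Diamond p:
w0: successors {w1, w4}; p there: w1:F, w4:F. ✗
w1: successors {w3}; p there: w3:F. ✗
w3: successors {w4}; p there: w4:F. ✗
w4: successors {w5}; p there: w5:F. ✗
w5: successors {w6}; p there: w6:T. ✓
w6: successors {w6}; p there: w6:T. ✓
— 2 worlds.
For not Box p:
w0: Box p is F. ✓
w1: Box p is F. ✓
w3: Box p is F. ✓
w4: Box p is F. ✓
w5: Box p is T. ✗
w6: Box p is T. ✗
— 4 worlds.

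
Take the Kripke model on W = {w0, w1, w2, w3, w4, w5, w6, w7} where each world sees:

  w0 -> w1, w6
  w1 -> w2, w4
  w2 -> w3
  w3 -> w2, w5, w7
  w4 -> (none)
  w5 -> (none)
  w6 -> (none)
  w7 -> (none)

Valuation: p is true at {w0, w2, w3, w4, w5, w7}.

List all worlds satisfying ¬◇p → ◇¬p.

{w0, w1, w2, w3}

w0: ¬◇p is T, ◇¬p is T. ✓
w1: ¬◇p is F, ◇¬p is F. ✓
w2: ¬◇p is F, ◇¬p is F. ✓
w3: ¬◇p is F, ◇¬p is F. ✓
w4: ¬◇p is T, ◇¬p is F. ✗
w5: ¬◇p is T, ◇¬p is F. ✗
w6: ¬◇p is T, ◇¬p is F. ✗
w7: ¬◇p is T, ◇¬p is F. ✗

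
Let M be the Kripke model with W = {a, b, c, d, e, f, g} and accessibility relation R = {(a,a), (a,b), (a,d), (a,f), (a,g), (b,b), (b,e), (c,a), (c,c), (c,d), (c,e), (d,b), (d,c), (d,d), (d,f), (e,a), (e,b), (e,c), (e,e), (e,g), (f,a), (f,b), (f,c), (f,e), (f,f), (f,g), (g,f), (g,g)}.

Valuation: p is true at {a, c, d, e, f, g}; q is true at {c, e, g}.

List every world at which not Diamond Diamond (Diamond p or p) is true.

a: Diamond Diamond (Diamond p or p) is T. ✗
b: Diamond Diamond (Diamond p or p) is T. ✗
c: Diamond Diamond (Diamond p or p) is T. ✗
d: Diamond Diamond (Diamond p or p) is T. ✗
e: Diamond Diamond (Diamond p or p) is T. ✗
f: Diamond Diamond (Diamond p or p) is T. ✗
g: Diamond Diamond (Diamond p or p) is T. ✗

∅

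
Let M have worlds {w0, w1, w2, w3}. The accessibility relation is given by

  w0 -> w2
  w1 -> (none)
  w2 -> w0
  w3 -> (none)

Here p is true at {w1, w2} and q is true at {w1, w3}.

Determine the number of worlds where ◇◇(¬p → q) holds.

1

w0: successors {w2}; ◇(¬p → q) there: w2:F. ✗
w1: no successors, so ◇◇(¬p → q) fails. ✗
w2: successors {w0}; ◇(¬p → q) there: w0:T. ✓
w3: no successors, so ◇◇(¬p → q) fails. ✗
Satisfying worlds: {w2}.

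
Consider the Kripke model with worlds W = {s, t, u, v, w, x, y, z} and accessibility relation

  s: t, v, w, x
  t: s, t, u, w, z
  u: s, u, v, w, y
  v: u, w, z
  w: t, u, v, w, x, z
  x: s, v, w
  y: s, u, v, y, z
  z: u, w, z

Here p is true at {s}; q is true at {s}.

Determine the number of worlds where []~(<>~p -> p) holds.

s: successors {t, v, w, x}; ~(<>~p -> p) there: t:T, v:T, w:T, x:T. ✓
t: successors {s, t, u, w, z}; ~(<>~p -> p) there: s:F, t:T, u:T, w:T, z:T. ✗
u: successors {s, u, v, w, y}; ~(<>~p -> p) there: s:F, u:T, v:T, w:T, y:T. ✗
v: successors {u, w, z}; ~(<>~p -> p) there: u:T, w:T, z:T. ✓
w: successors {t, u, v, w, x, z}; ~(<>~p -> p) there: t:T, u:T, v:T, w:T, x:T, z:T. ✓
x: successors {s, v, w}; ~(<>~p -> p) there: s:F, v:T, w:T. ✗
y: successors {s, u, v, y, z}; ~(<>~p -> p) there: s:F, u:T, v:T, y:T, z:T. ✗
z: successors {u, w, z}; ~(<>~p -> p) there: u:T, w:T, z:T. ✓
Satisfying worlds: {s, v, w, z}.

4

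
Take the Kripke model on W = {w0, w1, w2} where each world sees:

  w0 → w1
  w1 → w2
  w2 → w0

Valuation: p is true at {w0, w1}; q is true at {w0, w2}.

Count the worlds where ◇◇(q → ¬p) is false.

1

w0: successors {w1}; ◇(q → ¬p) there: w1:T. ✓
w1: successors {w2}; ◇(q → ¬p) there: w2:F. ✗
w2: successors {w0}; ◇(q → ¬p) there: w0:T. ✓
Satisfying worlds: {w0, w2}.
So ◇◇(q → ¬p) fails at the other 1 world.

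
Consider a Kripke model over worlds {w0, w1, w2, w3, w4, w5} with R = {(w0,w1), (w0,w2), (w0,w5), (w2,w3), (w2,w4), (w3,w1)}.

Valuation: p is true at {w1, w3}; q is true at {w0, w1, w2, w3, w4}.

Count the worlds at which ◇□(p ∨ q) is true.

w0: successors {w1, w2, w5}; □(p ∨ q) there: w1:T, w2:T, w5:T. ✓
w1: no successors, so ◇□(p ∨ q) fails. ✗
w2: successors {w3, w4}; □(p ∨ q) there: w3:T, w4:T. ✓
w3: successors {w1}; □(p ∨ q) there: w1:T. ✓
w4: no successors, so ◇□(p ∨ q) fails. ✗
w5: no successors, so ◇□(p ∨ q) fails. ✗
Satisfying worlds: {w0, w2, w3}.

3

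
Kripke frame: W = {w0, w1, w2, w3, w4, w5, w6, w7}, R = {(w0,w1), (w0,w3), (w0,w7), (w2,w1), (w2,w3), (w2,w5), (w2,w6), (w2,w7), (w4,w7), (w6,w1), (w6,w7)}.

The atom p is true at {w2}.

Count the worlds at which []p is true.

w0: successors {w1, w3, w7}; p there: w1:F, w3:F, w7:F. ✗
w1: no successors, so []p holds vacuously. ✓
w2: successors {w1, w3, w5, w6, w7}; p there: w1:F, w3:F, w5:F, w6:F, w7:F. ✗
w3: no successors, so []p holds vacuously. ✓
w4: successors {w7}; p there: w7:F. ✗
w5: no successors, so []p holds vacuously. ✓
w6: successors {w1, w7}; p there: w1:F, w7:F. ✗
w7: no successors, so []p holds vacuously. ✓
Satisfying worlds: {w1, w3, w5, w7}.

4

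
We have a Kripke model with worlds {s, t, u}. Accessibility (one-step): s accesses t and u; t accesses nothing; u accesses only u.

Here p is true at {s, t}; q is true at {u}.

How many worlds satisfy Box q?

s: successors {t, u}; q there: t:F, u:T. ✗
t: no successors, so Box q holds vacuously. ✓
u: successors {u}; q there: u:T. ✓
Satisfying worlds: {t, u}.

2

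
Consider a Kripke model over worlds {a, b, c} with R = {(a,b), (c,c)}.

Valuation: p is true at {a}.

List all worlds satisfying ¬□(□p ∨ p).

a: □(□p ∨ p) is T. ✗
b: □(□p ∨ p) is T. ✗
c: □(□p ∨ p) is F. ✓

{c}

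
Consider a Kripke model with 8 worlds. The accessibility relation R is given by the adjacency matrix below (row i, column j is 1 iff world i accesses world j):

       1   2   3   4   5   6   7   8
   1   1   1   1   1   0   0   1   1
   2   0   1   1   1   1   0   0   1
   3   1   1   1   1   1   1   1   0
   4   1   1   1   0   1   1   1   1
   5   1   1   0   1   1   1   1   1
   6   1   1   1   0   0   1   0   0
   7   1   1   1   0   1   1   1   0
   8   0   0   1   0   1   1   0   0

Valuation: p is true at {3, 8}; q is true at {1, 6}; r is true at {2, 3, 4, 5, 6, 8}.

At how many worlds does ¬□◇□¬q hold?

4

1: □◇□¬q is F. ✓
2: □◇□¬q is F. ✓
3: □◇□¬q is T. ✗
4: □◇□¬q is F. ✓
5: □◇□¬q is F. ✓
6: □◇□¬q is T. ✗
7: □◇□¬q is T. ✗
8: □◇□¬q is T. ✗
Satisfying worlds: {1, 2, 4, 5}.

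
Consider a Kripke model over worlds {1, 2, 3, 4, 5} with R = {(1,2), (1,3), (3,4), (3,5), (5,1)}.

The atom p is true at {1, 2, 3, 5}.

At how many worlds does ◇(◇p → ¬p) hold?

1: successors {2, 3}; ◇p → ¬p there: 2:T, 3:F. ✓
2: no successors, so ◇(◇p → ¬p) fails. ✗
3: successors {4, 5}; ◇p → ¬p there: 4:T, 5:F. ✓
4: no successors, so ◇(◇p → ¬p) fails. ✗
5: successors {1}; ◇p → ¬p there: 1:F. ✗
Satisfying worlds: {1, 3}.

2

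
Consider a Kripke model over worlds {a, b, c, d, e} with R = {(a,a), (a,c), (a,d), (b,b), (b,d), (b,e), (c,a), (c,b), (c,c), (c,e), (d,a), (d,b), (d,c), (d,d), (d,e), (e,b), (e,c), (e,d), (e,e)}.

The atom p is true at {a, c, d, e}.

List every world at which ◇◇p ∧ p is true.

{a, c, d, e}

a: ◇◇p is T, p is T. ✓
b: ◇◇p is T, p is F. ✗
c: ◇◇p is T, p is T. ✓
d: ◇◇p is T, p is T. ✓
e: ◇◇p is T, p is T. ✓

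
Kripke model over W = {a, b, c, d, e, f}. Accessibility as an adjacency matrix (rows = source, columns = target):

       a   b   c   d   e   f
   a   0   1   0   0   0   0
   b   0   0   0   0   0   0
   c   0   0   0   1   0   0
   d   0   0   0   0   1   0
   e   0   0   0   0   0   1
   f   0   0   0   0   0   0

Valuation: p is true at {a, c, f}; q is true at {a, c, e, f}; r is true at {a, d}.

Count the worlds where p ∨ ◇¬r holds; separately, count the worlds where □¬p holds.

5 and 5

For p ∨ ◇¬r:
a: p is T, ◇¬r is T. ✓
b: p is F, ◇¬r is F. ✗
c: p is T, ◇¬r is F. ✓
d: p is F, ◇¬r is T. ✓
e: p is F, ◇¬r is T. ✓
f: p is T, ◇¬r is F. ✓
— 5 worlds.
For □¬p:
a: successors {b}; ¬p there: b:T. ✓
b: no successors, so □¬p holds vacuously. ✓
c: successors {d}; ¬p there: d:T. ✓
d: successors {e}; ¬p there: e:T. ✓
e: successors {f}; ¬p there: f:F. ✗
f: no successors, so □¬p holds vacuously. ✓
— 5 worlds.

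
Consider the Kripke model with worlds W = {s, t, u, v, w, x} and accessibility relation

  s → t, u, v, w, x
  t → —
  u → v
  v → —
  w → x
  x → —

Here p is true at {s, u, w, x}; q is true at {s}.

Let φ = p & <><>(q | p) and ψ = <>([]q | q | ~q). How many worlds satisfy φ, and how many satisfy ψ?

1 and 3

For p & <><>(q | p):
s: p is T, <><>(q | p) is T. ✓
t: p is F, <><>(q | p) is F. ✗
u: p is T, <><>(q | p) is F. ✗
v: p is F, <><>(q | p) is F. ✗
w: p is T, <><>(q | p) is F. ✗
x: p is T, <><>(q | p) is F. ✗
— 1 world.
For <>([]q | q | ~q):
s: successors {t, u, v, w, x}; []q | q | ~q there: t:T, u:T, v:T, w:T, x:T. ✓
t: no successors, so <>([]q | q | ~q) fails. ✗
u: successors {v}; []q | q | ~q there: v:T. ✓
v: no successors, so <>([]q | q | ~q) fails. ✗
w: successors {x}; []q | q | ~q there: x:T. ✓
x: no successors, so <>([]q | q | ~q) fails. ✗
— 3 worlds.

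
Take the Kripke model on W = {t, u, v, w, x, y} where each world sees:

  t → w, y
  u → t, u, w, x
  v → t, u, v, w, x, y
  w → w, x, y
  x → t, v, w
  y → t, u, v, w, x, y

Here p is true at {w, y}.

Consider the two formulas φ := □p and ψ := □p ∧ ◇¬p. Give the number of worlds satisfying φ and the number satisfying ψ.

For □p:
t: successors {w, y}; p there: w:T, y:T. ✓
u: successors {t, u, w, x}; p there: t:F, u:F, w:T, x:F. ✗
v: successors {t, u, v, w, x, y}; p there: t:F, u:F, v:F, w:T, x:F, y:T. ✗
w: successors {w, x, y}; p there: w:T, x:F, y:T. ✗
x: successors {t, v, w}; p there: t:F, v:F, w:T. ✗
y: successors {t, u, v, w, x, y}; p there: t:F, u:F, v:F, w:T, x:F, y:T. ✗
— 1 world.
For □p ∧ ◇¬p:
t: □p is T, ◇¬p is F. ✗
u: □p is F, ◇¬p is T. ✗
v: □p is F, ◇¬p is T. ✗
w: □p is F, ◇¬p is T. ✗
x: □p is F, ◇¬p is T. ✗
y: □p is F, ◇¬p is T. ✗
— 0 worlds.

1 and 0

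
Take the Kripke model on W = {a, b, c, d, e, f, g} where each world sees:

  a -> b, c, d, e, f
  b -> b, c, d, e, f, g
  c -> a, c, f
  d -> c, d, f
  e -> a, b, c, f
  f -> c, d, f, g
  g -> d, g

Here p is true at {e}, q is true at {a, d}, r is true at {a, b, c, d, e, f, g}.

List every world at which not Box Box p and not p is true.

{a, b, c, d, f, g}

a: not Box Box p is T, not p is T. ✓
b: not Box Box p is T, not p is T. ✓
c: not Box Box p is T, not p is T. ✓
d: not Box Box p is T, not p is T. ✓
e: not Box Box p is T, not p is F. ✗
f: not Box Box p is T, not p is T. ✓
g: not Box Box p is T, not p is T. ✓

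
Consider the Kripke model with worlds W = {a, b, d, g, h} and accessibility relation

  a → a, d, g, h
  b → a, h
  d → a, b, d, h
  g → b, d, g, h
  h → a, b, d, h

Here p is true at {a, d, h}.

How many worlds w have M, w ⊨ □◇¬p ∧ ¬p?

a: □◇¬p is T, ¬p is F. ✗
b: □◇¬p is T, ¬p is T. ✓
d: □◇¬p is F, ¬p is F. ✗
g: □◇¬p is F, ¬p is T. ✗
h: □◇¬p is F, ¬p is F. ✗
Satisfying worlds: {b}.

1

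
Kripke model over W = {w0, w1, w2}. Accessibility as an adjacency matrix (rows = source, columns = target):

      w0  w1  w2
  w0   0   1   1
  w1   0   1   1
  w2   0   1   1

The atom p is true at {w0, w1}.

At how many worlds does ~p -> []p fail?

1

w0: ~p is F, []p is F. ✓
w1: ~p is F, []p is F. ✓
w2: ~p is T, []p is F. ✗
Satisfying worlds: {w0, w1}.
So ~p -> []p fails at the other 1 world.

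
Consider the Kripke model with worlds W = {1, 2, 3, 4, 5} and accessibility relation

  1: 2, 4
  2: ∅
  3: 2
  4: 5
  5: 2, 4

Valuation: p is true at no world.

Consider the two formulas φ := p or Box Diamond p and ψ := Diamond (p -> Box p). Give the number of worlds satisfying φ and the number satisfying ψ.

1 and 4

For p or Box Diamond p:
1: p is F, Box Diamond p is F. ✗
2: p is F, Box Diamond p is T. ✓
3: p is F, Box Diamond p is F. ✗
4: p is F, Box Diamond p is F. ✗
5: p is F, Box Diamond p is F. ✗
— 1 world.
For Diamond (p -> Box p):
1: successors {2, 4}; p -> Box p there: 2:T, 4:T. ✓
2: no successors, so Diamond (p -> Box p) fails. ✗
3: successors {2}; p -> Box p there: 2:T. ✓
4: successors {5}; p -> Box p there: 5:T. ✓
5: successors {2, 4}; p -> Box p there: 2:T, 4:T. ✓
— 4 worlds.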